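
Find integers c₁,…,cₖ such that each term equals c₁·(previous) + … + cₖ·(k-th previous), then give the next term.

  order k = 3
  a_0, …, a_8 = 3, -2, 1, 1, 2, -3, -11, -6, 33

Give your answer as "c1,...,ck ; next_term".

  a_3 = 1·1 + -3·-2 + -2·3 = 1
  a_4 = 1·1 + -3·1 + -2·-2 = 2
  a_5 = 1·2 + -3·1 + -2·1 = -3
  a_6 = 1·-3 + -3·2 + -2·1 = -11
  a_7 = 1·-11 + -3·-3 + -2·2 = -6
  a_8 = 1·-6 + -3·-11 + -2·-3 = 33
  a_9 = 1·33 + -3·-6 + -2·-11 = 73

1,-3,-2 ; 73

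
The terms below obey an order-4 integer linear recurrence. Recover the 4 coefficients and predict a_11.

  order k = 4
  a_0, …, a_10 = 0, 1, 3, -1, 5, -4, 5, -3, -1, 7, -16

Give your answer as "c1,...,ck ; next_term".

-1,1,1,-1 ; 25

  a_4 = -1·-1 + 1·3 + 1·1 + -1·0 = 5
  a_5 = -1·5 + 1·-1 + 1·3 + -1·1 = -4
  a_6 = -1·-4 + 1·5 + 1·-1 + -1·3 = 5
  a_7 = -1·5 + 1·-4 + 1·5 + -1·-1 = -3
  a_8 = -1·-3 + 1·5 + 1·-4 + -1·5 = -1
  a_9 = -1·-1 + 1·-3 + 1·5 + -1·-4 = 7
  a_10 = -1·7 + 1·-1 + 1·-3 + -1·5 = -16
  a_11 = -1·-16 + 1·7 + 1·-1 + -1·-3 = 25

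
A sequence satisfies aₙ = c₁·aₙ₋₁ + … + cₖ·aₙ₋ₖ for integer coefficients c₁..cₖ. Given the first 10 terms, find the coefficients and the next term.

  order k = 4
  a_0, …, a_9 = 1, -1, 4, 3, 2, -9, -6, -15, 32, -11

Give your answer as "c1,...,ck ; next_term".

  a_4 = -1·3 + 1·4 + -3·-1 + -2·1 = 2
  a_5 = -1·2 + 1·3 + -3·4 + -2·-1 = -9
  a_6 = -1·-9 + 1·2 + -3·3 + -2·4 = -6
  a_7 = -1·-6 + 1·-9 + -3·2 + -2·3 = -15
  a_8 = -1·-15 + 1·-6 + -3·-9 + -2·2 = 32
  a_9 = -1·32 + 1·-15 + -3·-6 + -2·-9 = -11
  a_10 = -1·-11 + 1·32 + -3·-15 + -2·-6 = 100

-1,1,-3,-2 ; 100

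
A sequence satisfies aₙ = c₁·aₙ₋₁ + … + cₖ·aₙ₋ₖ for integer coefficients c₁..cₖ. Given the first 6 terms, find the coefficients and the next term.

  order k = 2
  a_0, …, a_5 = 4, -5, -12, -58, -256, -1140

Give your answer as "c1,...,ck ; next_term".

  a_2 = 4·-5 + 2·4 = -12
  a_3 = 4·-12 + 2·-5 = -58
  a_4 = 4·-58 + 2·-12 = -256
  a_5 = 4·-256 + 2·-58 = -1140
  a_6 = 4·-1140 + 2·-256 = -5072

4,2 ; -5072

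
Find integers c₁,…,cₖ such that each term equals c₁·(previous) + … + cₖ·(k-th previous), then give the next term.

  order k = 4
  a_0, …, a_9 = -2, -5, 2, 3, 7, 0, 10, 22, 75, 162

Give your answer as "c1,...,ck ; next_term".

  a_4 = 2·3 + 1·2 + -1·-5 + 3·-2 = 7
  a_5 = 2·7 + 1·3 + -1·2 + 3·-5 = 0
  a_6 = 2·0 + 1·7 + -1·3 + 3·2 = 10
  a_7 = 2·10 + 1·0 + -1·7 + 3·3 = 22
  a_8 = 2·22 + 1·10 + -1·0 + 3·7 = 75
  a_9 = 2·75 + 1·22 + -1·10 + 3·0 = 162
  a_10 = 2·162 + 1·75 + -1·22 + 3·10 = 407

2,1,-1,3 ; 407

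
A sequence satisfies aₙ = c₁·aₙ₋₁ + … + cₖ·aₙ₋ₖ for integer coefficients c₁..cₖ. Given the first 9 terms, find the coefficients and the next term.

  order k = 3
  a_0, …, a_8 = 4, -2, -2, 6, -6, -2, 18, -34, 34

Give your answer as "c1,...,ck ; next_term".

  a_3 = -3·-2 + -4·-2 + -2·4 = 6
  a_4 = -3·6 + -4·-2 + -2·-2 = -6
  a_5 = -3·-6 + -4·6 + -2·-2 = -2
  a_6 = -3·-2 + -4·-6 + -2·6 = 18
  a_7 = -3·18 + -4·-2 + -2·-6 = -34
  a_8 = -3·-34 + -4·18 + -2·-2 = 34
  a_9 = -3·34 + -4·-34 + -2·18 = -2

-3,-4,-2 ; -2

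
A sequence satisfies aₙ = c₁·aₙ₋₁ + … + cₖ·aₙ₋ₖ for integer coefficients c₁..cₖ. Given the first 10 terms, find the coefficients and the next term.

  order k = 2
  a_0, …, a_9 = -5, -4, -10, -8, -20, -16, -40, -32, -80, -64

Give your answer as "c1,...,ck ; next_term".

0,2 ; -160

  a_2 = 0·-4 + 2·-5 = -10
  a_3 = 0·-10 + 2·-4 = -8
  a_4 = 0·-8 + 2·-10 = -20
  a_5 = 0·-20 + 2·-8 = -16
  a_6 = 0·-16 + 2·-20 = -40
  a_7 = 0·-40 + 2·-16 = -32
  a_8 = 0·-32 + 2·-40 = -80
  a_9 = 0·-80 + 2·-32 = -64
  a_10 = 0·-64 + 2·-80 = -160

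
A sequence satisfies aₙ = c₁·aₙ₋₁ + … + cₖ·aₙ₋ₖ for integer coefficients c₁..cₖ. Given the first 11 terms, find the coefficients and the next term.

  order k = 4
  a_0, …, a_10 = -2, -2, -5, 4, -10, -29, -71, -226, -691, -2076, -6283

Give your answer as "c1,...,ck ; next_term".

2,2,3,1 ; -19017

  a_4 = 2·4 + 2·-5 + 3·-2 + 1·-2 = -10
  a_5 = 2·-10 + 2·4 + 3·-5 + 1·-2 = -29
  a_6 = 2·-29 + 2·-10 + 3·4 + 1·-5 = -71
  a_7 = 2·-71 + 2·-29 + 3·-10 + 1·4 = -226
  a_8 = 2·-226 + 2·-71 + 3·-29 + 1·-10 = -691
  a_9 = 2·-691 + 2·-226 + 3·-71 + 1·-29 = -2076
  a_10 = 2·-2076 + 2·-691 + 3·-226 + 1·-71 = -6283
  a_11 = 2·-6283 + 2·-2076 + 3·-691 + 1·-226 = -19017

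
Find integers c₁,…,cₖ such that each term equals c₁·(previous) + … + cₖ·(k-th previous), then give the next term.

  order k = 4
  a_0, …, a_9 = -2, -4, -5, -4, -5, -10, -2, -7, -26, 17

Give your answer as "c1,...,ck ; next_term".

  a_4 = -1·-4 + -1·-5 + 3·-4 + 1·-2 = -5
  a_5 = -1·-5 + -1·-4 + 3·-5 + 1·-4 = -10
  a_6 = -1·-10 + -1·-5 + 3·-4 + 1·-5 = -2
  a_7 = -1·-2 + -1·-10 + 3·-5 + 1·-4 = -7
  a_8 = -1·-7 + -1·-2 + 3·-10 + 1·-5 = -26
  a_9 = -1·-26 + -1·-7 + 3·-2 + 1·-10 = 17
  a_10 = -1·17 + -1·-26 + 3·-7 + 1·-2 = -14

-1,-1,3,1 ; -14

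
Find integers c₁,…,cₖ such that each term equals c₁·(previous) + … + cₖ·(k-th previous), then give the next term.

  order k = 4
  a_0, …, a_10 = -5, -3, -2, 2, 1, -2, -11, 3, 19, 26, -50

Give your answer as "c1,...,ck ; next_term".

  a_4 = 0·2 + -1·-2 + -3·-3 + 2·-5 = 1
  a_5 = 0·1 + -1·2 + -3·-2 + 2·-3 = -2
  a_6 = 0·-2 + -1·1 + -3·2 + 2·-2 = -11
  a_7 = 0·-11 + -1·-2 + -3·1 + 2·2 = 3
  a_8 = 0·3 + -1·-11 + -3·-2 + 2·1 = 19
  a_9 = 0·19 + -1·3 + -3·-11 + 2·-2 = 26
  a_10 = 0·26 + -1·19 + -3·3 + 2·-11 = -50
  a_11 = 0·-50 + -1·26 + -3·19 + 2·3 = -77

0,-1,-3,2 ; -77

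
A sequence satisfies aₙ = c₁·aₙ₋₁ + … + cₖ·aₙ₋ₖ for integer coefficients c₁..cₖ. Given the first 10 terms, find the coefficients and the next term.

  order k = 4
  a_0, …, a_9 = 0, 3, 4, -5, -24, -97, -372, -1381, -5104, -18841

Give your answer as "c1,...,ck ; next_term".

  a_4 = 4·-5 + -1·4 + 0·3 + -2·0 = -24
  a_5 = 4·-24 + -1·-5 + 0·4 + -2·3 = -97
  a_6 = 4·-97 + -1·-24 + 0·-5 + -2·4 = -372
  a_7 = 4·-372 + -1·-97 + 0·-24 + -2·-5 = -1381
  a_8 = 4·-1381 + -1·-372 + 0·-97 + -2·-24 = -5104
  a_9 = 4·-5104 + -1·-1381 + 0·-372 + -2·-97 = -18841
  a_10 = 4·-18841 + -1·-5104 + 0·-1381 + -2·-372 = -69516

4,-1,0,-2 ; -69516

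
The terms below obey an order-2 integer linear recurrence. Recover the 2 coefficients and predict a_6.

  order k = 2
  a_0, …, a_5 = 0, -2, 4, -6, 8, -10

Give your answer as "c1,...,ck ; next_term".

  a_2 = -2·-2 + -1·0 = 4
  a_3 = -2·4 + -1·-2 = -6
  a_4 = -2·-6 + -1·4 = 8
  a_5 = -2·8 + -1·-6 = -10
  a_6 = -2·-10 + -1·8 = 12

-2,-1 ; 12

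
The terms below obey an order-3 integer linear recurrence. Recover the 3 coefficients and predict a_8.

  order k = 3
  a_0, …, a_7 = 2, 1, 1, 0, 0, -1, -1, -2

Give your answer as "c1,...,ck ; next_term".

1,1,-1 ; -2

  a_3 = 1·1 + 1·1 + -1·2 = 0
  a_4 = 1·0 + 1·1 + -1·1 = 0
  a_5 = 1·0 + 1·0 + -1·1 = -1
  a_6 = 1·-1 + 1·0 + -1·0 = -1
  a_7 = 1·-1 + 1·-1 + -1·0 = -2
  a_8 = 1·-2 + 1·-1 + -1·-1 = -2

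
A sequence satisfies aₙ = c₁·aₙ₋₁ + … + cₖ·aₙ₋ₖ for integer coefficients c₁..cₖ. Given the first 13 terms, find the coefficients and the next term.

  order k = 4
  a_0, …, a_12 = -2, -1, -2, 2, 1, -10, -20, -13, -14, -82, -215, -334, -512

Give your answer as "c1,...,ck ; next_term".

2,-2,3,2 ; -1165

  a_4 = 2·2 + -2·-2 + 3·-1 + 2·-2 = 1
  a_5 = 2·1 + -2·2 + 3·-2 + 2·-1 = -10
  a_6 = 2·-10 + -2·1 + 3·2 + 2·-2 = -20
  a_7 = 2·-20 + -2·-10 + 3·1 + 2·2 = -13
  a_8 = 2·-13 + -2·-20 + 3·-10 + 2·1 = -14
  a_9 = 2·-14 + -2·-13 + 3·-20 + 2·-10 = -82
  a_10 = 2·-82 + -2·-14 + 3·-13 + 2·-20 = -215
  a_11 = 2·-215 + -2·-82 + 3·-14 + 2·-13 = -334
  a_12 = 2·-334 + -2·-215 + 3·-82 + 2·-14 = -512
  a_13 = 2·-512 + -2·-334 + 3·-215 + 2·-82 = -1165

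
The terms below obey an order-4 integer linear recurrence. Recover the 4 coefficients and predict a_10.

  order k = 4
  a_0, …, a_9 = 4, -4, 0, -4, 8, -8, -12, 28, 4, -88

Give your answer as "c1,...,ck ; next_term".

  a_4 = -1·-4 + -2·0 + 1·-4 + 2·4 = 8
  a_5 = -1·8 + -2·-4 + 1·0 + 2·-4 = -8
  a_6 = -1·-8 + -2·8 + 1·-4 + 2·0 = -12
  a_7 = -1·-12 + -2·-8 + 1·8 + 2·-4 = 28
  a_8 = -1·28 + -2·-12 + 1·-8 + 2·8 = 4
  a_9 = -1·4 + -2·28 + 1·-12 + 2·-8 = -88
  a_10 = -1·-88 + -2·4 + 1·28 + 2·-12 = 84

-1,-2,1,2 ; 84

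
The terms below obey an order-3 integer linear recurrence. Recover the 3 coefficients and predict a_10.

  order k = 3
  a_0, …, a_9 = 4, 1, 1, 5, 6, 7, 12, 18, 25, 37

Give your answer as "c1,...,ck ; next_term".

  a_3 = 1·1 + 0·1 + 1·4 = 5
  a_4 = 1·5 + 0·1 + 1·1 = 6
  a_5 = 1·6 + 0·5 + 1·1 = 7
  a_6 = 1·7 + 0·6 + 1·5 = 12
  a_7 = 1·12 + 0·7 + 1·6 = 18
  a_8 = 1·18 + 0·12 + 1·7 = 25
  a_9 = 1·25 + 0·18 + 1·12 = 37
  a_10 = 1·37 + 0·25 + 1·18 = 55

1,0,1 ; 55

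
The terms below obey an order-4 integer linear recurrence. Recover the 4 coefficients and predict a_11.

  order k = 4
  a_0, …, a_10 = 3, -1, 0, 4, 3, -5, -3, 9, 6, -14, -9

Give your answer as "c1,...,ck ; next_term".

  a_4 = 0·4 + -1·0 + 0·-1 + 1·3 = 3
  a_5 = 0·3 + -1·4 + 0·0 + 1·-1 = -5
  a_6 = 0·-5 + -1·3 + 0·4 + 1·0 = -3
  a_7 = 0·-3 + -1·-5 + 0·3 + 1·4 = 9
  a_8 = 0·9 + -1·-3 + 0·-5 + 1·3 = 6
  a_9 = 0·6 + -1·9 + 0·-3 + 1·-5 = -14
  a_10 = 0·-14 + -1·6 + 0·9 + 1·-3 = -9
  a_11 = 0·-9 + -1·-14 + 0·6 + 1·9 = 23

0,-1,0,1 ; 23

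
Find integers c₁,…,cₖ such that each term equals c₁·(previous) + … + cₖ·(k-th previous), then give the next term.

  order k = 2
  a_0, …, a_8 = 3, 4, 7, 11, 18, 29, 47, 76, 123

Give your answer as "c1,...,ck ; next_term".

1,1 ; 199

  a_2 = 1·4 + 1·3 = 7
  a_3 = 1·7 + 1·4 = 11
  a_4 = 1·11 + 1·7 = 18
  a_5 = 1·18 + 1·11 = 29
  a_6 = 1·29 + 1·18 = 47
  a_7 = 1·47 + 1·29 = 76
  a_8 = 1·76 + 1·47 = 123
  a_9 = 1·123 + 1·76 = 199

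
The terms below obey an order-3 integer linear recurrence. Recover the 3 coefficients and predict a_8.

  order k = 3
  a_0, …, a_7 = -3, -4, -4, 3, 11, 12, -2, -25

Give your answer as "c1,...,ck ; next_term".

1,-1,-1 ; -35

  a_3 = 1·-4 + -1·-4 + -1·-3 = 3
  a_4 = 1·3 + -1·-4 + -1·-4 = 11
  a_5 = 1·11 + -1·3 + -1·-4 = 12
  a_6 = 1·12 + -1·11 + -1·3 = -2
  a_7 = 1·-2 + -1·12 + -1·11 = -25
  a_8 = 1·-25 + -1·-2 + -1·12 = -35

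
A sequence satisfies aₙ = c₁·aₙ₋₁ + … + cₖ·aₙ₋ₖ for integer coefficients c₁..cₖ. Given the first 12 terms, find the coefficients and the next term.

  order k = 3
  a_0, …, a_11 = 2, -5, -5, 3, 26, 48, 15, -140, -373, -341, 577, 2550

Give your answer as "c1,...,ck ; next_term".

2,-3,-1 ; 3710

  a_3 = 2·-5 + -3·-5 + -1·2 = 3
  a_4 = 2·3 + -3·-5 + -1·-5 = 26
  a_5 = 2·26 + -3·3 + -1·-5 = 48
  a_6 = 2·48 + -3·26 + -1·3 = 15
  a_7 = 2·15 + -3·48 + -1·26 = -140
  a_8 = 2·-140 + -3·15 + -1·48 = -373
  a_9 = 2·-373 + -3·-140 + -1·15 = -341
  a_10 = 2·-341 + -3·-373 + -1·-140 = 577
  a_11 = 2·577 + -3·-341 + -1·-373 = 2550
  a_12 = 2·2550 + -3·577 + -1·-341 = 3710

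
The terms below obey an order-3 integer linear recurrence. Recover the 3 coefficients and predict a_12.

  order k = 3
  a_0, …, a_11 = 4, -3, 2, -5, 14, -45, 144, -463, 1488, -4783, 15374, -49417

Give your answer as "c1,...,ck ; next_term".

-3,1,1 ; 158842

  a_3 = -3·2 + 1·-3 + 1·4 = -5
  a_4 = -3·-5 + 1·2 + 1·-3 = 14
  a_5 = -3·14 + 1·-5 + 1·2 = -45
  a_6 = -3·-45 + 1·14 + 1·-5 = 144
  a_7 = -3·144 + 1·-45 + 1·14 = -463
  a_8 = -3·-463 + 1·144 + 1·-45 = 1488
  a_9 = -3·1488 + 1·-463 + 1·144 = -4783
  a_10 = -3·-4783 + 1·1488 + 1·-463 = 15374
  a_11 = -3·15374 + 1·-4783 + 1·1488 = -49417
  a_12 = -3·-49417 + 1·15374 + 1·-4783 = 158842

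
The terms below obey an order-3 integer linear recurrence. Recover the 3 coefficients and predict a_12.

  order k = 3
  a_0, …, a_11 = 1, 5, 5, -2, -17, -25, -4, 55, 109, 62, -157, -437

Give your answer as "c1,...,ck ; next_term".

1,-1,-2 ; -404

  a_3 = 1·5 + -1·5 + -2·1 = -2
  a_4 = 1·-2 + -1·5 + -2·5 = -17
  a_5 = 1·-17 + -1·-2 + -2·5 = -25
  a_6 = 1·-25 + -1·-17 + -2·-2 = -4
  a_7 = 1·-4 + -1·-25 + -2·-17 = 55
  a_8 = 1·55 + -1·-4 + -2·-25 = 109
  a_9 = 1·109 + -1·55 + -2·-4 = 62
  a_10 = 1·62 + -1·109 + -2·55 = -157
  a_11 = 1·-157 + -1·62 + -2·109 = -437
  a_12 = 1·-437 + -1·-157 + -2·62 = -404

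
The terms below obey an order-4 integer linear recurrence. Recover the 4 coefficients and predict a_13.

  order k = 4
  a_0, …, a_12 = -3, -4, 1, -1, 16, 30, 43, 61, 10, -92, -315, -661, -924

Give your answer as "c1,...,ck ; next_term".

  a_4 = 1·-1 + 1·1 + -1·-4 + -4·-3 = 16
  a_5 = 1·16 + 1·-1 + -1·1 + -4·-4 = 30
  a_6 = 1·30 + 1·16 + -1·-1 + -4·1 = 43
  a_7 = 1·43 + 1·30 + -1·16 + -4·-1 = 61
  a_8 = 1·61 + 1·43 + -1·30 + -4·16 = 10
  a_9 = 1·10 + 1·61 + -1·43 + -4·30 = -92
  a_10 = 1·-92 + 1·10 + -1·61 + -4·43 = -315
  a_11 = 1·-315 + 1·-92 + -1·10 + -4·61 = -661
  a_12 = 1·-661 + 1·-315 + -1·-92 + -4·10 = -924
  a_13 = 1·-924 + 1·-661 + -1·-315 + -4·-92 = -902

1,1,-1,-4 ; -902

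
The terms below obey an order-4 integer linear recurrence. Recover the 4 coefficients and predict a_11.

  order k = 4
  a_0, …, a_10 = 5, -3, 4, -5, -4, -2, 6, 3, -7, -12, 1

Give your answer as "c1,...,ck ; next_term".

1,-1,0,1 ; 16

  a_4 = 1·-5 + -1·4 + 0·-3 + 1·5 = -4
  a_5 = 1·-4 + -1·-5 + 0·4 + 1·-3 = -2
  a_6 = 1·-2 + -1·-4 + 0·-5 + 1·4 = 6
  a_7 = 1·6 + -1·-2 + 0·-4 + 1·-5 = 3
  a_8 = 1·3 + -1·6 + 0·-2 + 1·-4 = -7
  a_9 = 1·-7 + -1·3 + 0·6 + 1·-2 = -12
  a_10 = 1·-12 + -1·-7 + 0·3 + 1·6 = 1
  a_11 = 1·1 + -1·-12 + 0·-7 + 1·3 = 16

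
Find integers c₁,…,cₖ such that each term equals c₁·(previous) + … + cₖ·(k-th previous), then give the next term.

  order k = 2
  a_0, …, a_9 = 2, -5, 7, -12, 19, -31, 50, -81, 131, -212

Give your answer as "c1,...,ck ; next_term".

  a_2 = -1·-5 + 1·2 = 7
  a_3 = -1·7 + 1·-5 = -12
  a_4 = -1·-12 + 1·7 = 19
  a_5 = -1·19 + 1·-12 = -31
  a_6 = -1·-31 + 1·19 = 50
  a_7 = -1·50 + 1·-31 = -81
  a_8 = -1·-81 + 1·50 = 131
  a_9 = -1·131 + 1·-81 = -212
  a_10 = -1·-212 + 1·131 = 343

-1,1 ; 343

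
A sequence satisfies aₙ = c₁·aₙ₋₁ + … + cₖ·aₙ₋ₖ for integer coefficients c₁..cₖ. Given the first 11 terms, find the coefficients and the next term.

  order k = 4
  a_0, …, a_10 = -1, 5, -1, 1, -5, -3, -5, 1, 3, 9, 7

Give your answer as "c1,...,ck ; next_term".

0,1,-1,-1 ; 5

  a_4 = 0·1 + 1·-1 + -1·5 + -1·-1 = -5
  a_5 = 0·-5 + 1·1 + -1·-1 + -1·5 = -3
  a_6 = 0·-3 + 1·-5 + -1·1 + -1·-1 = -5
  a_7 = 0·-5 + 1·-3 + -1·-5 + -1·1 = 1
  a_8 = 0·1 + 1·-5 + -1·-3 + -1·-5 = 3
  a_9 = 0·3 + 1·1 + -1·-5 + -1·-3 = 9
  a_10 = 0·9 + 1·3 + -1·1 + -1·-5 = 7
  a_11 = 0·7 + 1·9 + -1·3 + -1·1 = 5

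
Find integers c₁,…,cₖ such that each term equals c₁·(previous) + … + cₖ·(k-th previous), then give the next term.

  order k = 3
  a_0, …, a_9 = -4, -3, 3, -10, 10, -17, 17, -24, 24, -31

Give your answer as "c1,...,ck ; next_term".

-1,1,1 ; 31

  a_3 = -1·3 + 1·-3 + 1·-4 = -10
  a_4 = -1·-10 + 1·3 + 1·-3 = 10
  a_5 = -1·10 + 1·-10 + 1·3 = -17
  a_6 = -1·-17 + 1·10 + 1·-10 = 17
  a_7 = -1·17 + 1·-17 + 1·10 = -24
  a_8 = -1·-24 + 1·17 + 1·-17 = 24
  a_9 = -1·24 + 1·-24 + 1·17 = -31
  a_10 = -1·-31 + 1·24 + 1·-24 = 31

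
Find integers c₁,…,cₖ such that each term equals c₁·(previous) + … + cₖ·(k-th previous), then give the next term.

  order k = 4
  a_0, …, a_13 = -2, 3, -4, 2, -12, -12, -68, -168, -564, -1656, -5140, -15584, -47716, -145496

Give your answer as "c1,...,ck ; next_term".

  a_4 = 2·2 + 3·-4 + 0·3 + 2·-2 = -12
  a_5 = 2·-12 + 3·2 + 0·-4 + 2·3 = -12
  a_6 = 2·-12 + 3·-12 + 0·2 + 2·-4 = -68
  a_7 = 2·-68 + 3·-12 + 0·-12 + 2·2 = -168
  a_8 = 2·-168 + 3·-68 + 0·-12 + 2·-12 = -564
  a_9 = 2·-564 + 3·-168 + 0·-68 + 2·-12 = -1656
  a_10 = 2·-1656 + 3·-564 + 0·-168 + 2·-68 = -5140
  a_11 = 2·-5140 + 3·-1656 + 0·-564 + 2·-168 = -15584
  a_12 = 2·-15584 + 3·-5140 + 0·-1656 + 2·-564 = -47716
  a_13 = 2·-47716 + 3·-15584 + 0·-5140 + 2·-1656 = -145496
  a_14 = 2·-145496 + 3·-47716 + 0·-15584 + 2·-5140 = -444420

2,3,0,2 ; -444420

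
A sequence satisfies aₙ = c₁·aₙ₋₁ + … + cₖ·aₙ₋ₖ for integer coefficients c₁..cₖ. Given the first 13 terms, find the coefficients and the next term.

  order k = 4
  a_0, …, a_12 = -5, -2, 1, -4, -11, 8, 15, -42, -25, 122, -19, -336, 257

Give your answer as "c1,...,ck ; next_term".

0,-2,2,1 ; 756

  a_4 = 0·-4 + -2·1 + 2·-2 + 1·-5 = -11
  a_5 = 0·-11 + -2·-4 + 2·1 + 1·-2 = 8
  a_6 = 0·8 + -2·-11 + 2·-4 + 1·1 = 15
  a_7 = 0·15 + -2·8 + 2·-11 + 1·-4 = -42
  a_8 = 0·-42 + -2·15 + 2·8 + 1·-11 = -25
  a_9 = 0·-25 + -2·-42 + 2·15 + 1·8 = 122
  a_10 = 0·122 + -2·-25 + 2·-42 + 1·15 = -19
  a_11 = 0·-19 + -2·122 + 2·-25 + 1·-42 = -336
  a_12 = 0·-336 + -2·-19 + 2·122 + 1·-25 = 257
  a_13 = 0·257 + -2·-336 + 2·-19 + 1·122 = 756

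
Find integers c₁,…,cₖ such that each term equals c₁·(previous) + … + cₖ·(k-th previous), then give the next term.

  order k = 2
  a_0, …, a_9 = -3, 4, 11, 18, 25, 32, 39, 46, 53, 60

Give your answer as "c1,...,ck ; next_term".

  a_2 = 2·4 + -1·-3 = 11
  a_3 = 2·11 + -1·4 = 18
  a_4 = 2·18 + -1·11 = 25
  a_5 = 2·25 + -1·18 = 32
  a_6 = 2·32 + -1·25 = 39
  a_7 = 2·39 + -1·32 = 46
  a_8 = 2·46 + -1·39 = 53
  a_9 = 2·53 + -1·46 = 60
  a_10 = 2·60 + -1·53 = 67

2,-1 ; 67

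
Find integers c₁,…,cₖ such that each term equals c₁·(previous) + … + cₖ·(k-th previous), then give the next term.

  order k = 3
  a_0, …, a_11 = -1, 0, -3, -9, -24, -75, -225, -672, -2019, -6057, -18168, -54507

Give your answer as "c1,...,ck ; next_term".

  a_3 = 2·-3 + 2·0 + 3·-1 = -9
  a_4 = 2·-9 + 2·-3 + 3·0 = -24
  a_5 = 2·-24 + 2·-9 + 3·-3 = -75
  a_6 = 2·-75 + 2·-24 + 3·-9 = -225
  a_7 = 2·-225 + 2·-75 + 3·-24 = -672
  a_8 = 2·-672 + 2·-225 + 3·-75 = -2019
  a_9 = 2·-2019 + 2·-672 + 3·-225 = -6057
  a_10 = 2·-6057 + 2·-2019 + 3·-672 = -18168
  a_11 = 2·-18168 + 2·-6057 + 3·-2019 = -54507
  a_12 = 2·-54507 + 2·-18168 + 3·-6057 = -163521

2,2,3 ; -163521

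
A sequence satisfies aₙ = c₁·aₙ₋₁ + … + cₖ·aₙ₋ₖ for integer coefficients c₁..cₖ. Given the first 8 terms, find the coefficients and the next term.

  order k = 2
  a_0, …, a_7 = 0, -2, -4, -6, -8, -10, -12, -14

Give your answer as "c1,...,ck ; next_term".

  a_2 = 2·-2 + -1·0 = -4
  a_3 = 2·-4 + -1·-2 = -6
  a_4 = 2·-6 + -1·-4 = -8
  a_5 = 2·-8 + -1·-6 = -10
  a_6 = 2·-10 + -1·-8 = -12
  a_7 = 2·-12 + -1·-10 = -14
  a_8 = 2·-14 + -1·-12 = -16

2,-1 ; -16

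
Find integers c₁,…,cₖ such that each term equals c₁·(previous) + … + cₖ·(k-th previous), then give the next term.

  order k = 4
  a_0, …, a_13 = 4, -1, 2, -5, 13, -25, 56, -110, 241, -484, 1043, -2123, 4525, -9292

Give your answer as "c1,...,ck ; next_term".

  a_4 = -1·-5 + 3·2 + 2·-1 + 1·4 = 13
  a_5 = -1·13 + 3·-5 + 2·2 + 1·-1 = -25
  a_6 = -1·-25 + 3·13 + 2·-5 + 1·2 = 56
  a_7 = -1·56 + 3·-25 + 2·13 + 1·-5 = -110
  a_8 = -1·-110 + 3·56 + 2·-25 + 1·13 = 241
  a_9 = -1·241 + 3·-110 + 2·56 + 1·-25 = -484
  a_10 = -1·-484 + 3·241 + 2·-110 + 1·56 = 1043
  a_11 = -1·1043 + 3·-484 + 2·241 + 1·-110 = -2123
  a_12 = -1·-2123 + 3·1043 + 2·-484 + 1·241 = 4525
  a_13 = -1·4525 + 3·-2123 + 2·1043 + 1·-484 = -9292
  a_14 = -1·-9292 + 3·4525 + 2·-2123 + 1·1043 = 19664

-1,3,2,1 ; 19664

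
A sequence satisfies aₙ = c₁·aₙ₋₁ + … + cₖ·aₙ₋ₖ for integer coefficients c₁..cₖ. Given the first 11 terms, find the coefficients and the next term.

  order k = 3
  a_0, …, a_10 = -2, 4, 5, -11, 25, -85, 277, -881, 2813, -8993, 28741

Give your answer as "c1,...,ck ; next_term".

  a_3 = -3·5 + 0·4 + -2·-2 = -11
  a_4 = -3·-11 + 0·5 + -2·4 = 25
  a_5 = -3·25 + 0·-11 + -2·5 = -85
  a_6 = -3·-85 + 0·25 + -2·-11 = 277
  a_7 = -3·277 + 0·-85 + -2·25 = -881
  a_8 = -3·-881 + 0·277 + -2·-85 = 2813
  a_9 = -3·2813 + 0·-881 + -2·277 = -8993
  a_10 = -3·-8993 + 0·2813 + -2·-881 = 28741
  a_11 = -3·28741 + 0·-8993 + -2·2813 = -91849

-3,0,-2 ; -91849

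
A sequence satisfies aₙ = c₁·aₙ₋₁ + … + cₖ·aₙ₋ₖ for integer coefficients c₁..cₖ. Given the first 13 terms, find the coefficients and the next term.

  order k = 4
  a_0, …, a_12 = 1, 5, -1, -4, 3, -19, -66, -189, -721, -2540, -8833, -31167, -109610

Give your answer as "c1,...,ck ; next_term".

  a_4 = 3·-4 + 1·-1 + 4·5 + -4·1 = 3
  a_5 = 3·3 + 1·-4 + 4·-1 + -4·5 = -19
  a_6 = 3·-19 + 1·3 + 4·-4 + -4·-1 = -66
  a_7 = 3·-66 + 1·-19 + 4·3 + -4·-4 = -189
  a_8 = 3·-189 + 1·-66 + 4·-19 + -4·3 = -721
  a_9 = 3·-721 + 1·-189 + 4·-66 + -4·-19 = -2540
  a_10 = 3·-2540 + 1·-721 + 4·-189 + -4·-66 = -8833
  a_11 = 3·-8833 + 1·-2540 + 4·-721 + -4·-189 = -31167
  a_12 = 3·-31167 + 1·-8833 + 4·-2540 + -4·-721 = -109610
  a_13 = 3·-109610 + 1·-31167 + 4·-8833 + -4·-2540 = -385169

3,1,4,-4 ; -385169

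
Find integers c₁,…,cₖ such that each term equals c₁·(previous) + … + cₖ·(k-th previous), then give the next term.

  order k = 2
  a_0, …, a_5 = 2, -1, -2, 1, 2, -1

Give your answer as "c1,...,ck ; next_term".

  a_2 = 0·-1 + -1·2 = -2
  a_3 = 0·-2 + -1·-1 = 1
  a_4 = 0·1 + -1·-2 = 2
  a_5 = 0·2 + -1·1 = -1
  a_6 = 0·-1 + -1·2 = -2

0,-1 ; -2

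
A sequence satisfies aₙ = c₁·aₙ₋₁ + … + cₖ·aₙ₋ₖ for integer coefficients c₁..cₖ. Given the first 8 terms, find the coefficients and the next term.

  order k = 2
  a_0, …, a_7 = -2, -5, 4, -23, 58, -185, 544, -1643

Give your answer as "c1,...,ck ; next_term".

  a_2 = -2·-5 + 3·-2 = 4
  a_3 = -2·4 + 3·-5 = -23
  a_4 = -2·-23 + 3·4 = 58
  a_5 = -2·58 + 3·-23 = -185
  a_6 = -2·-185 + 3·58 = 544
  a_7 = -2·544 + 3·-185 = -1643
  a_8 = -2·-1643 + 3·544 = 4918

-2,3 ; 4918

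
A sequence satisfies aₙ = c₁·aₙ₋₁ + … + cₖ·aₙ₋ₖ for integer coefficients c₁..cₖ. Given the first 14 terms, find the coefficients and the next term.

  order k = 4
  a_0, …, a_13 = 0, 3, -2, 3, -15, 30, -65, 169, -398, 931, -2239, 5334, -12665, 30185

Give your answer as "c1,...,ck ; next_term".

  a_4 = -2·3 + 0·-2 + -3·3 + -2·0 = -15
  a_5 = -2·-15 + 0·3 + -3·-2 + -2·3 = 30
  a_6 = -2·30 + 0·-15 + -3·3 + -2·-2 = -65
  a_7 = -2·-65 + 0·30 + -3·-15 + -2·3 = 169
  a_8 = -2·169 + 0·-65 + -3·30 + -2·-15 = -398
  a_9 = -2·-398 + 0·169 + -3·-65 + -2·30 = 931
  a_10 = -2·931 + 0·-398 + -3·169 + -2·-65 = -2239
  a_11 = -2·-2239 + 0·931 + -3·-398 + -2·169 = 5334
  a_12 = -2·5334 + 0·-2239 + -3·931 + -2·-398 = -12665
  a_13 = -2·-12665 + 0·5334 + -3·-2239 + -2·931 = 30185
  a_14 = -2·30185 + 0·-12665 + -3·5334 + -2·-2239 = -71894

-2,0,-3,-2 ; -71894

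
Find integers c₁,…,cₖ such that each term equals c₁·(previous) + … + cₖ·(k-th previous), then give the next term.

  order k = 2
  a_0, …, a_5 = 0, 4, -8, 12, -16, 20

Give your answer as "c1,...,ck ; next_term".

-2,-1 ; -24

  a_2 = -2·4 + -1·0 = -8
  a_3 = -2·-8 + -1·4 = 12
  a_4 = -2·12 + -1·-8 = -16
  a_5 = -2·-16 + -1·12 = 20
  a_6 = -2·20 + -1·-16 = -24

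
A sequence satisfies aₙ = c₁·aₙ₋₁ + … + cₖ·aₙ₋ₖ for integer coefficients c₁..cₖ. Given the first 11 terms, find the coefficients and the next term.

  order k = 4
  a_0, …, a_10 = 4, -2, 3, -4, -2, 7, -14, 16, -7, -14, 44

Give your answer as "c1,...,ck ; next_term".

-1,0,1,-1 ; -67

  a_4 = -1·-4 + 0·3 + 1·-2 + -1·4 = -2
  a_5 = -1·-2 + 0·-4 + 1·3 + -1·-2 = 7
  a_6 = -1·7 + 0·-2 + 1·-4 + -1·3 = -14
  a_7 = -1·-14 + 0·7 + 1·-2 + -1·-4 = 16
  a_8 = -1·16 + 0·-14 + 1·7 + -1·-2 = -7
  a_9 = -1·-7 + 0·16 + 1·-14 + -1·7 = -14
  a_10 = -1·-14 + 0·-7 + 1·16 + -1·-14 = 44
  a_11 = -1·44 + 0·-14 + 1·-7 + -1·16 = -67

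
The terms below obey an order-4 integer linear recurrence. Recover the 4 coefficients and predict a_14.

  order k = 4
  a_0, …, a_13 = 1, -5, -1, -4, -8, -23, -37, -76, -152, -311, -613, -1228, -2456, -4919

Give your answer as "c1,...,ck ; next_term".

  a_4 = 1·-4 + 1·-1 + 1·-5 + 2·1 = -8
  a_5 = 1·-8 + 1·-4 + 1·-1 + 2·-5 = -23
  a_6 = 1·-23 + 1·-8 + 1·-4 + 2·-1 = -37
  a_7 = 1·-37 + 1·-23 + 1·-8 + 2·-4 = -76
  a_8 = 1·-76 + 1·-37 + 1·-23 + 2·-8 = -152
  a_9 = 1·-152 + 1·-76 + 1·-37 + 2·-23 = -311
  a_10 = 1·-311 + 1·-152 + 1·-76 + 2·-37 = -613
  a_11 = 1·-613 + 1·-311 + 1·-152 + 2·-76 = -1228
  a_12 = 1·-1228 + 1·-613 + 1·-311 + 2·-152 = -2456
  a_13 = 1·-2456 + 1·-1228 + 1·-613 + 2·-311 = -4919
  a_14 = 1·-4919 + 1·-2456 + 1·-1228 + 2·-613 = -9829

1,1,1,2 ; -9829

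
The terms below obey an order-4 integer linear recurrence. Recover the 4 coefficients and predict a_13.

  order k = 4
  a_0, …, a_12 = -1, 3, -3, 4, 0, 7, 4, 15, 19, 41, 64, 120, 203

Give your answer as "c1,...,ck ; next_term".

1,1,0,1 ; 364

  a_4 = 1·4 + 1·-3 + 0·3 + 1·-1 = 0
  a_5 = 1·0 + 1·4 + 0·-3 + 1·3 = 7
  a_6 = 1·7 + 1·0 + 0·4 + 1·-3 = 4
  a_7 = 1·4 + 1·7 + 0·0 + 1·4 = 15
  a_8 = 1·15 + 1·4 + 0·7 + 1·0 = 19
  a_9 = 1·19 + 1·15 + 0·4 + 1·7 = 41
  a_10 = 1·41 + 1·19 + 0·15 + 1·4 = 64
  a_11 = 1·64 + 1·41 + 0·19 + 1·15 = 120
  a_12 = 1·120 + 1·64 + 0·41 + 1·19 = 203
  a_13 = 1·203 + 1·120 + 0·64 + 1·41 = 364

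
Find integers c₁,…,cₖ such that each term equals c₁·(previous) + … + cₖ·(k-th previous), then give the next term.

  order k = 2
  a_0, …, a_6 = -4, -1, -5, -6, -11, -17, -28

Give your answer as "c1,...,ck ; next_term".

1,1 ; -45

  a_2 = 1·-1 + 1·-4 = -5
  a_3 = 1·-5 + 1·-1 = -6
  a_4 = 1·-6 + 1·-5 = -11
  a_5 = 1·-11 + 1·-6 = -17
  a_6 = 1·-17 + 1·-11 = -28
  a_7 = 1·-28 + 1·-17 = -45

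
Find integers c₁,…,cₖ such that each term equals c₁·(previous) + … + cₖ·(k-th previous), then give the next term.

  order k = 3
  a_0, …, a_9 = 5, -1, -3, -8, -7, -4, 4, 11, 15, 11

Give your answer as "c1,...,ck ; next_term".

1,0,-1 ; 0

  a_3 = 1·-3 + 0·-1 + -1·5 = -8
  a_4 = 1·-8 + 0·-3 + -1·-1 = -7
  a_5 = 1·-7 + 0·-8 + -1·-3 = -4
  a_6 = 1·-4 + 0·-7 + -1·-8 = 4
  a_7 = 1·4 + 0·-4 + -1·-7 = 11
  a_8 = 1·11 + 0·4 + -1·-4 = 15
  a_9 = 1·15 + 0·11 + -1·4 = 11
  a_10 = 1·11 + 0·15 + -1·11 = 0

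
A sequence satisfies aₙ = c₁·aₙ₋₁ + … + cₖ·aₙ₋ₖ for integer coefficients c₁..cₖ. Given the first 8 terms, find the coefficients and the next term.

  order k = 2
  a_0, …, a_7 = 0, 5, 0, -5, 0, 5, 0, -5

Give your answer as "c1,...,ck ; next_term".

0,-1 ; 0

  a_2 = 0·5 + -1·0 = 0
  a_3 = 0·0 + -1·5 = -5
  a_4 = 0·-5 + -1·0 = 0
  a_5 = 0·0 + -1·-5 = 5
  a_6 = 0·5 + -1·0 = 0
  a_7 = 0·0 + -1·5 = -5
  a_8 = 0·-5 + -1·0 = 0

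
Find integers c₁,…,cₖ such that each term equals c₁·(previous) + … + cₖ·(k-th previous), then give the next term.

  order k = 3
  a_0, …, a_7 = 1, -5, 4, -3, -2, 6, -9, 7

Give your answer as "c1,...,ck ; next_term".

-1,0,1 ; -1

  a_3 = -1·4 + 0·-5 + 1·1 = -3
  a_4 = -1·-3 + 0·4 + 1·-5 = -2
  a_5 = -1·-2 + 0·-3 + 1·4 = 6
  a_6 = -1·6 + 0·-2 + 1·-3 = -9
  a_7 = -1·-9 + 0·6 + 1·-2 = 7
  a_8 = -1·7 + 0·-9 + 1·6 = -1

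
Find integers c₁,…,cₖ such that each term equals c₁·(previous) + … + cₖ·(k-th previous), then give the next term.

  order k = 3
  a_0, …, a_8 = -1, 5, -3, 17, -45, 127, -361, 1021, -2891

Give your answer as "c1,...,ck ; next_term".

  a_3 = -2·-3 + 2·5 + -1·-1 = 17
  a_4 = -2·17 + 2·-3 + -1·5 = -45
  a_5 = -2·-45 + 2·17 + -1·-3 = 127
  a_6 = -2·127 + 2·-45 + -1·17 = -361
  a_7 = -2·-361 + 2·127 + -1·-45 = 1021
  a_8 = -2·1021 + 2·-361 + -1·127 = -2891
  a_9 = -2·-2891 + 2·1021 + -1·-361 = 8185

-2,2,-1 ; 8185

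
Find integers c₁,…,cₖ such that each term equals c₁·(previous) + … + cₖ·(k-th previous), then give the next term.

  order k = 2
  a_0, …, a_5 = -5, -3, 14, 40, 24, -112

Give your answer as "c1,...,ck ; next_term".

  a_2 = 2·-3 + -4·-5 = 14
  a_3 = 2·14 + -4·-3 = 40
  a_4 = 2·40 + -4·14 = 24
  a_5 = 2·24 + -4·40 = -112
  a_6 = 2·-112 + -4·24 = -320

2,-4 ; -320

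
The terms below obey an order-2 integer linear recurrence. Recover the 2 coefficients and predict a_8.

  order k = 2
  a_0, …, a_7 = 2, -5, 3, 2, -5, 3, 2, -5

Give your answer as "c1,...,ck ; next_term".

  a_2 = -1·-5 + -1·2 = 3
  a_3 = -1·3 + -1·-5 = 2
  a_4 = -1·2 + -1·3 = -5
  a_5 = -1·-5 + -1·2 = 3
  a_6 = -1·3 + -1·-5 = 2
  a_7 = -1·2 + -1·3 = -5
  a_8 = -1·-5 + -1·2 = 3

-1,-1 ; 3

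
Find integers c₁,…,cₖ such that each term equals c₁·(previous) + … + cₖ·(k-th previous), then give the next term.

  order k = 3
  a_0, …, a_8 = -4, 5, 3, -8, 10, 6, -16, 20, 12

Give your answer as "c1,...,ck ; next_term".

0,0,2 ; -32

  a_3 = 0·3 + 0·5 + 2·-4 = -8
  a_4 = 0·-8 + 0·3 + 2·5 = 10
  a_5 = 0·10 + 0·-8 + 2·3 = 6
  a_6 = 0·6 + 0·10 + 2·-8 = -16
  a_7 = 0·-16 + 0·6 + 2·10 = 20
  a_8 = 0·20 + 0·-16 + 2·6 = 12
  a_9 = 0·12 + 0·20 + 2·-16 = -32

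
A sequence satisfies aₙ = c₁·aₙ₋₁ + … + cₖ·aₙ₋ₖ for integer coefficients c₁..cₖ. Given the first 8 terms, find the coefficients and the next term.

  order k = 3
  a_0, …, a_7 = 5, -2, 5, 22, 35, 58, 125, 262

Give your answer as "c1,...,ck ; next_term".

2,-1,2 ; 515

  a_3 = 2·5 + -1·-2 + 2·5 = 22
  a_4 = 2·22 + -1·5 + 2·-2 = 35
  a_5 = 2·35 + -1·22 + 2·5 = 58
  a_6 = 2·58 + -1·35 + 2·22 = 125
  a_7 = 2·125 + -1·58 + 2·35 = 262
  a_8 = 2·262 + -1·125 + 2·58 = 515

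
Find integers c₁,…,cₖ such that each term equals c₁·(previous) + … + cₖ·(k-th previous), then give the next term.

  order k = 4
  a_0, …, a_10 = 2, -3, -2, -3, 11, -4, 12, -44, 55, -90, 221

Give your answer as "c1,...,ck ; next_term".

-2,-1,-3,-3 ; -385

  a_4 = -2·-3 + -1·-2 + -3·-3 + -3·2 = 11
  a_5 = -2·11 + -1·-3 + -3·-2 + -3·-3 = -4
  a_6 = -2·-4 + -1·11 + -3·-3 + -3·-2 = 12
  a_7 = -2·12 + -1·-4 + -3·11 + -3·-3 = -44
  a_8 = -2·-44 + -1·12 + -3·-4 + -3·11 = 55
  a_9 = -2·55 + -1·-44 + -3·12 + -3·-4 = -90
  a_10 = -2·-90 + -1·55 + -3·-44 + -3·12 = 221
  a_11 = -2·221 + -1·-90 + -3·55 + -3·-44 = -385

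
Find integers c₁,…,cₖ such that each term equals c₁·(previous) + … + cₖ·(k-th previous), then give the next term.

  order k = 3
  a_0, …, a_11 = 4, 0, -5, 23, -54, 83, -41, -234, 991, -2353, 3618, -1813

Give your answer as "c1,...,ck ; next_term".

-3,-3,2 ; -10121

  a_3 = -3·-5 + -3·0 + 2·4 = 23
  a_4 = -3·23 + -3·-5 + 2·0 = -54
  a_5 = -3·-54 + -3·23 + 2·-5 = 83
  a_6 = -3·83 + -3·-54 + 2·23 = -41
  a_7 = -3·-41 + -3·83 + 2·-54 = -234
  a_8 = -3·-234 + -3·-41 + 2·83 = 991
  a_9 = -3·991 + -3·-234 + 2·-41 = -2353
  a_10 = -3·-2353 + -3·991 + 2·-234 = 3618
  a_11 = -3·3618 + -3·-2353 + 2·991 = -1813
  a_12 = -3·-1813 + -3·3618 + 2·-2353 = -10121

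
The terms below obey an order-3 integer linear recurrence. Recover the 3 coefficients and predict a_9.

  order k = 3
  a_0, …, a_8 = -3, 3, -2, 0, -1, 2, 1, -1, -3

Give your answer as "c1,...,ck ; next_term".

0,-1,-1 ; 0

  a_3 = 0·-2 + -1·3 + -1·-3 = 0
  a_4 = 0·0 + -1·-2 + -1·3 = -1
  a_5 = 0·-1 + -1·0 + -1·-2 = 2
  a_6 = 0·2 + -1·-1 + -1·0 = 1
  a_7 = 0·1 + -1·2 + -1·-1 = -1
  a_8 = 0·-1 + -1·1 + -1·2 = -3
  a_9 = 0·-3 + -1·-1 + -1·1 = 0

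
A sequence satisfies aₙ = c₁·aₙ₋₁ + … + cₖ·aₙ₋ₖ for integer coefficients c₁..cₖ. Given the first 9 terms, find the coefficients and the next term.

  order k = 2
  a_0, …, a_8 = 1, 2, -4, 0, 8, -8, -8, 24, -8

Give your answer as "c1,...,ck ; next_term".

  a_2 = -1·2 + -2·1 = -4
  a_3 = -1·-4 + -2·2 = 0
  a_4 = -1·0 + -2·-4 = 8
  a_5 = -1·8 + -2·0 = -8
  a_6 = -1·-8 + -2·8 = -8
  a_7 = -1·-8 + -2·-8 = 24
  a_8 = -1·24 + -2·-8 = -8
  a_9 = -1·-8 + -2·24 = -40

-1,-2 ; -40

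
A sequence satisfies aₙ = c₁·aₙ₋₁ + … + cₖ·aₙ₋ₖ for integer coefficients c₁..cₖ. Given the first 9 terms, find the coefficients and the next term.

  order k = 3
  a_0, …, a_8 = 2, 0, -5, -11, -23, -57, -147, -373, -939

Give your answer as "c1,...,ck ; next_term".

  a_3 = 3·-5 + -2·0 + 2·2 = -11
  a_4 = 3·-11 + -2·-5 + 2·0 = -23
  a_5 = 3·-23 + -2·-11 + 2·-5 = -57
  a_6 = 3·-57 + -2·-23 + 2·-11 = -147
  a_7 = 3·-147 + -2·-57 + 2·-23 = -373
  a_8 = 3·-373 + -2·-147 + 2·-57 = -939
  a_9 = 3·-939 + -2·-373 + 2·-147 = -2365

3,-2,2 ; -2365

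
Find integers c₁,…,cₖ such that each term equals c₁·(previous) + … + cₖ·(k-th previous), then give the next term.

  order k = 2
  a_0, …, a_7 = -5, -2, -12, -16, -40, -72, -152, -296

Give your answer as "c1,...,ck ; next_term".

1,2 ; -600

  a_2 = 1·-2 + 2·-5 = -12
  a_3 = 1·-12 + 2·-2 = -16
  a_4 = 1·-16 + 2·-12 = -40
  a_5 = 1·-40 + 2·-16 = -72
  a_6 = 1·-72 + 2·-40 = -152
  a_7 = 1·-152 + 2·-72 = -296
  a_8 = 1·-296 + 2·-152 = -600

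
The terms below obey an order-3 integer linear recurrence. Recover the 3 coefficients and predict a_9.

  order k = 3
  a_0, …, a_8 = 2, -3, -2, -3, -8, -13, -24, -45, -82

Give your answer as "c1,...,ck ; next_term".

1,1,1 ; -151

  a_3 = 1·-2 + 1·-3 + 1·2 = -3
  a_4 = 1·-3 + 1·-2 + 1·-3 = -8
  a_5 = 1·-8 + 1·-3 + 1·-2 = -13
  a_6 = 1·-13 + 1·-8 + 1·-3 = -24
  a_7 = 1·-24 + 1·-13 + 1·-8 = -45
  a_8 = 1·-45 + 1·-24 + 1·-13 = -82
  a_9 = 1·-82 + 1·-45 + 1·-24 = -151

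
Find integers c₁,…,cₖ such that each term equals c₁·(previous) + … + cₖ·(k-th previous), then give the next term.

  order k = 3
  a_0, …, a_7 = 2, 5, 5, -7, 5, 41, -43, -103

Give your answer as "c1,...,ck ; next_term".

  a_3 = 0·5 + -3·5 + 4·2 = -7
  a_4 = 0·-7 + -3·5 + 4·5 = 5
  a_5 = 0·5 + -3·-7 + 4·5 = 41
  a_6 = 0·41 + -3·5 + 4·-7 = -43
  a_7 = 0·-43 + -3·41 + 4·5 = -103
  a_8 = 0·-103 + -3·-43 + 4·41 = 293

0,-3,4 ; 293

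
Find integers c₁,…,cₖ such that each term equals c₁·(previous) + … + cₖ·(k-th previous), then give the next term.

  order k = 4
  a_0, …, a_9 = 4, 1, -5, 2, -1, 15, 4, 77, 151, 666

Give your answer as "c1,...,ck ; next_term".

2,4,-1,4 ; 1875

  a_4 = 2·2 + 4·-5 + -1·1 + 4·4 = -1
  a_5 = 2·-1 + 4·2 + -1·-5 + 4·1 = 15
  a_6 = 2·15 + 4·-1 + -1·2 + 4·-5 = 4
  a_7 = 2·4 + 4·15 + -1·-1 + 4·2 = 77
  a_8 = 2·77 + 4·4 + -1·15 + 4·-1 = 151
  a_9 = 2·151 + 4·77 + -1·4 + 4·15 = 666
  a_10 = 2·666 + 4·151 + -1·77 + 4·4 = 1875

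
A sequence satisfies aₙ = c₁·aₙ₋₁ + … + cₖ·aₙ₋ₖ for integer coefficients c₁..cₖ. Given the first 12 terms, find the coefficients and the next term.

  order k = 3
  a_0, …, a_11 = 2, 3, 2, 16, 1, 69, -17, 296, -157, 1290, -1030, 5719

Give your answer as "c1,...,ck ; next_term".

-1,4,3 ; -5969

  a_3 = -1·2 + 4·3 + 3·2 = 16
  a_4 = -1·16 + 4·2 + 3·3 = 1
  a_5 = -1·1 + 4·16 + 3·2 = 69
  a_6 = -1·69 + 4·1 + 3·16 = -17
  a_7 = -1·-17 + 4·69 + 3·1 = 296
  a_8 = -1·296 + 4·-17 + 3·69 = -157
  a_9 = -1·-157 + 4·296 + 3·-17 = 1290
  a_10 = -1·1290 + 4·-157 + 3·296 = -1030
  a_11 = -1·-1030 + 4·1290 + 3·-157 = 5719
  a_12 = -1·5719 + 4·-1030 + 3·1290 = -5969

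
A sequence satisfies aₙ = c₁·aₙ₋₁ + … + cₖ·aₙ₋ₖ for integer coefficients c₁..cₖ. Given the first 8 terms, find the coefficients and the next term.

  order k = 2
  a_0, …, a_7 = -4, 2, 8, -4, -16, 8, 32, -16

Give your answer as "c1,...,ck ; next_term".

0,-2 ; -64

  a_2 = 0·2 + -2·-4 = 8
  a_3 = 0·8 + -2·2 = -4
  a_4 = 0·-4 + -2·8 = -16
  a_5 = 0·-16 + -2·-4 = 8
  a_6 = 0·8 + -2·-16 = 32
  a_7 = 0·32 + -2·8 = -16
  a_8 = 0·-16 + -2·32 = -64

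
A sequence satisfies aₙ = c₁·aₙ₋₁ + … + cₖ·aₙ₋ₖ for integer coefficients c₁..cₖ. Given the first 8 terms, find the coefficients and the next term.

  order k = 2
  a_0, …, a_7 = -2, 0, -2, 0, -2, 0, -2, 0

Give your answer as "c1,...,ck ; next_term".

0,1 ; -2

  a_2 = 0·0 + 1·-2 = -2
  a_3 = 0·-2 + 1·0 = 0
  a_4 = 0·0 + 1·-2 = -2
  a_5 = 0·-2 + 1·0 = 0
  a_6 = 0·0 + 1·-2 = -2
  a_7 = 0·-2 + 1·0 = 0
  a_8 = 0·0 + 1·-2 = -2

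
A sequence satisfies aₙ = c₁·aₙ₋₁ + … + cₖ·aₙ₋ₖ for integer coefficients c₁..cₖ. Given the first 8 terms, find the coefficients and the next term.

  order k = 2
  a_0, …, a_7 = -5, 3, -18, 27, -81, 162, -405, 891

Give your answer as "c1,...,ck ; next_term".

-1,3 ; -2106

  a_2 = -1·3 + 3·-5 = -18
  a_3 = -1·-18 + 3·3 = 27
  a_4 = -1·27 + 3·-18 = -81
  a_5 = -1·-81 + 3·27 = 162
  a_6 = -1·162 + 3·-81 = -405
  a_7 = -1·-405 + 3·162 = 891
  a_8 = -1·891 + 3·-405 = -2106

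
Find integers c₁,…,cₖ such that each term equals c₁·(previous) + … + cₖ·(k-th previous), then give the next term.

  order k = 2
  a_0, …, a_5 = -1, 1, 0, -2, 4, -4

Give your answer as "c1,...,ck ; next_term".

-2,-2 ; 0

  a_2 = -2·1 + -2·-1 = 0
  a_3 = -2·0 + -2·1 = -2
  a_4 = -2·-2 + -2·0 = 4
  a_5 = -2·4 + -2·-2 = -4
  a_6 = -2·-4 + -2·4 = 0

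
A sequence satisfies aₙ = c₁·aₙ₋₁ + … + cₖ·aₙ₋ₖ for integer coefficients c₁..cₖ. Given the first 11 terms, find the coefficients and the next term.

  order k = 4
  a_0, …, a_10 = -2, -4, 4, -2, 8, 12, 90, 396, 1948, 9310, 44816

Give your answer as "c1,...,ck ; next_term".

  a_4 = 4·-2 + 4·4 + -1·-4 + 2·-2 = 8
  a_5 = 4·8 + 4·-2 + -1·4 + 2·-4 = 12
  a_6 = 4·12 + 4·8 + -1·-2 + 2·4 = 90
  a_7 = 4·90 + 4·12 + -1·8 + 2·-2 = 396
  a_8 = 4·396 + 4·90 + -1·12 + 2·8 = 1948
  a_9 = 4·1948 + 4·396 + -1·90 + 2·12 = 9310
  a_10 = 4·9310 + 4·1948 + -1·396 + 2·90 = 44816
  a_11 = 4·44816 + 4·9310 + -1·1948 + 2·396 = 215348

4,4,-1,2 ; 215348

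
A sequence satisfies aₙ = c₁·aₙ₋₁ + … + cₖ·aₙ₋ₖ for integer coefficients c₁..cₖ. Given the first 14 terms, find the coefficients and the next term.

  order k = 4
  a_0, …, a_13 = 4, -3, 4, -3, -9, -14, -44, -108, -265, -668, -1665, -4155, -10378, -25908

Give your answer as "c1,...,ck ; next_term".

2,1,1,-1 ; -64684

  a_4 = 2·-3 + 1·4 + 1·-3 + -1·4 = -9
  a_5 = 2·-9 + 1·-3 + 1·4 + -1·-3 = -14
  a_6 = 2·-14 + 1·-9 + 1·-3 + -1·4 = -44
  a_7 = 2·-44 + 1·-14 + 1·-9 + -1·-3 = -108
  a_8 = 2·-108 + 1·-44 + 1·-14 + -1·-9 = -265
  a_9 = 2·-265 + 1·-108 + 1·-44 + -1·-14 = -668
  a_10 = 2·-668 + 1·-265 + 1·-108 + -1·-44 = -1665
  a_11 = 2·-1665 + 1·-668 + 1·-265 + -1·-108 = -4155
  a_12 = 2·-4155 + 1·-1665 + 1·-668 + -1·-265 = -10378
  a_13 = 2·-10378 + 1·-4155 + 1·-1665 + -1·-668 = -25908
  a_14 = 2·-25908 + 1·-10378 + 1·-4155 + -1·-1665 = -64684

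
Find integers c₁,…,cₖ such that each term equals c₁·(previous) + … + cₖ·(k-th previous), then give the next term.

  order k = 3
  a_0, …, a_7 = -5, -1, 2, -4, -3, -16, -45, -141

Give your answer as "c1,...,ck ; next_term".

2,3,1 ; -433

  a_3 = 2·2 + 3·-1 + 1·-5 = -4
  a_4 = 2·-4 + 3·2 + 1·-1 = -3
  a_5 = 2·-3 + 3·-4 + 1·2 = -16
  a_6 = 2·-16 + 3·-3 + 1·-4 = -45
  a_7 = 2·-45 + 3·-16 + 1·-3 = -141
  a_8 = 2·-141 + 3·-45 + 1·-16 = -433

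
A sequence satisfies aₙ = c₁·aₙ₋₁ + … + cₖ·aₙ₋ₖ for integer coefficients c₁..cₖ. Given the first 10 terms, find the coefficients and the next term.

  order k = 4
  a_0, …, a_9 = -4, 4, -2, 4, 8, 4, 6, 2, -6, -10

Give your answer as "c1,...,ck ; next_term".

  a_4 = 1·4 + 0·-2 + 0·4 + -1·-4 = 8
  a_5 = 1·8 + 0·4 + 0·-2 + -1·4 = 4
  a_6 = 1·4 + 0·8 + 0·4 + -1·-2 = 6
  a_7 = 1·6 + 0·4 + 0·8 + -1·4 = 2
  a_8 = 1·2 + 0·6 + 0·4 + -1·8 = -6
  a_9 = 1·-6 + 0·2 + 0·6 + -1·4 = -10
  a_10 = 1·-10 + 0·-6 + 0·2 + -1·6 = -16

1,0,0,-1 ; -16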